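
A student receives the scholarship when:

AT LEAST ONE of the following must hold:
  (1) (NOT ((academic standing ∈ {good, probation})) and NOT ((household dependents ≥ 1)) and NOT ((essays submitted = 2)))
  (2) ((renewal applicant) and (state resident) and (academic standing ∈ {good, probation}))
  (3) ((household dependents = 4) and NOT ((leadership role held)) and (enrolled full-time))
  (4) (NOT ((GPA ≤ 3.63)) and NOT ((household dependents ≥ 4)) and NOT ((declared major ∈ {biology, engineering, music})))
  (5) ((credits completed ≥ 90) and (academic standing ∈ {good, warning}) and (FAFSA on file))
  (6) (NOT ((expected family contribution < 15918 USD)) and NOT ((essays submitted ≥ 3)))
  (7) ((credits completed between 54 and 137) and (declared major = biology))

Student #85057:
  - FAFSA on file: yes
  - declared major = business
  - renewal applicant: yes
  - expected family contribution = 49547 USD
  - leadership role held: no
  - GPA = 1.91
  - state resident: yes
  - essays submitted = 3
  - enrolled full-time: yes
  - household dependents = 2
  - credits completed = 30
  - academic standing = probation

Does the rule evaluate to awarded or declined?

Awarded

Atomic conditions:
  academic standing ∈ {good, probation}: probation is in the set → true
  household dependents ≥ 1: 2 ≥ 1 is true
  essays submitted = 2: 3 == 2 is false
  renewal applicant: yes → true
  state resident: yes → true
  household dependents = 4: 2 == 4 is false
  leadership role held: no → false
  enrolled full-time: yes → true
  GPA ≤ 3.63: 1.91 ≤ 3.63 is true
  household dependents ≥ 4: 2 ≥ 4 is false
  declared major ∈ {biology, engineering, music}: business is not in the set → false
  credits completed ≥ 90: 30 ≥ 90 is false
  academic standing ∈ {good, warning}: probation is not in the set → false
  FAFSA on file: yes → true
  expected family contribution < 15918 USD: 49547 < 15918 is false
  essays submitted ≥ 3: 3 ≥ 3 is true
  credits completed between 54 and 137: 30 in [54, 137] is false
  declared major = biology: business == biology is false
Combine:
[1.1] NOT true = false
[1.2] NOT true = false
[1.3] NOT false = true
[1] false AND false AND true = false
[2] true AND true AND true = true
[3.2] NOT false = true
[3] false AND true AND true = false
[4.1] NOT true = false
[4.2] NOT false = true
[4.3] NOT false = true
[4] false AND true AND true = false
[5] false AND false AND true = false
[6.1] NOT false = true
[6.2] NOT true = false
[6] true AND false = false
[7] false AND false = false
[root] false OR true OR false OR false OR false OR false OR false = true
Overall: true → awarded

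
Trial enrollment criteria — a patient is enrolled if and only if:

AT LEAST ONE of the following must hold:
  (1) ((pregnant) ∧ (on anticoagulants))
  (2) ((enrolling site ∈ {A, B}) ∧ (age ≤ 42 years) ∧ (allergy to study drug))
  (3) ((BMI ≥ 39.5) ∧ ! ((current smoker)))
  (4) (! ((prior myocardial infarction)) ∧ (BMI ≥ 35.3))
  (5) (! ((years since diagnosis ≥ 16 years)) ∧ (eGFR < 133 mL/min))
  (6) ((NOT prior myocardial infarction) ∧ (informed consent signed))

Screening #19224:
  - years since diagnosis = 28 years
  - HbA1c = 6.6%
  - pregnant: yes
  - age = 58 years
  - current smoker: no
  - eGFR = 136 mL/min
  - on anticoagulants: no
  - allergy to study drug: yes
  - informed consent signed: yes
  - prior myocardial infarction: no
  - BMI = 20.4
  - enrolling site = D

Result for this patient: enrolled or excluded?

Enrolled

Atomic conditions:
  pregnant: yes → true
  on anticoagulants: no → false
  enrolling site ∈ {A, B}: D is not in the set → false
  age ≤ 42 years: 58 ≤ 42 is false
  allergy to study drug: yes → true
  BMI ≥ 39.5: 20.4 ≥ 39.5 is false
  current smoker: no → false
  prior myocardial infarction: no → false
  BMI ≥ 35.3: 20.4 ≥ 35.3 is false
  years since diagnosis ≥ 16 years: 28 ≥ 16 is true
  eGFR < 133 mL/min: 136 < 133 is false
  NOT prior myocardial infarction: no → true
  informed consent signed: yes → true
Combine:
[1] true AND false = false
[2] false AND false AND true = false
[3.2] NOT false = true
[3] false AND true = false
[4.1] NOT false = true
[4] true AND false = false
[5.1] NOT true = false
[5] false AND false = false
[6] true AND true = true
[root] false OR false OR false OR false OR false OR true = true
Overall: true → enrolled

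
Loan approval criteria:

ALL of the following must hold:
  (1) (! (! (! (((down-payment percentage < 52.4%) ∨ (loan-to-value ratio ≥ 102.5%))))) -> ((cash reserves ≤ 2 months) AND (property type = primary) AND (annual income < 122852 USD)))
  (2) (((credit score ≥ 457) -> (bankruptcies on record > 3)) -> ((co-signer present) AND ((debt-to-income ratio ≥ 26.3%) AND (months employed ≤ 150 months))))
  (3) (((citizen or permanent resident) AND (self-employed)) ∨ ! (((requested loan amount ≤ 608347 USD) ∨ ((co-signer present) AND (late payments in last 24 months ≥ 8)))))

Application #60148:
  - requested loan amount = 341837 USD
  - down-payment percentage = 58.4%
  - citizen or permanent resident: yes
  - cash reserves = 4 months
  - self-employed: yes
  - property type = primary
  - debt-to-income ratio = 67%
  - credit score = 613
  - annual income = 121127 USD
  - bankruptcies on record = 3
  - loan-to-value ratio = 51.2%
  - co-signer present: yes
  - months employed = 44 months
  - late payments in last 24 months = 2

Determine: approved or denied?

Denied

Atomic conditions:
  down-payment percentage < 52.4%: 58.4 < 52.4 is false
  loan-to-value ratio ≥ 102.5%: 51.2 ≥ 102.5 is false
  cash reserves ≤ 2 months: 4 ≤ 2 is false
  property type = primary: primary == primary is true
  annual income < 122852 USD: 121127 < 122852 is true
  credit score ≥ 457: 613 ≥ 457 is true
  bankruptcies on record > 3: 3 > 3 is false
  co-signer present: yes → true
  debt-to-income ratio ≥ 26.3%: 67 ≥ 26.3 is true
  months employed ≤ 150 months: 44 ≤ 150 is true
  citizen or permanent resident: yes → true
  self-employed: yes → true
  requested loan amount ≤ 608347 USD: 341837 ≤ 608347 is true
  late payments in last 24 months ≥ 8: 2 ≥ 8 is false
Combine:
[1.1.1.1.1] false OR false = false
[1.1.1.1] NOT false = true
[1.1.1] NOT true = false
[1.1] NOT false = true
[1.2] false AND true AND true = false
[1] true → false = false
[2.1] true → false = false
[2.2.2] true AND true = true
[2.2] true AND true = true
[2] false → true (antecedent false ⇒ implication holds) = true
[3.1] true AND true = true
[3.2.1.2] true AND false = false
[3.2.1] true OR false = true
[3.2] NOT true = false
[3] true OR false = true
[root] false AND true AND true = false
Overall: false → denied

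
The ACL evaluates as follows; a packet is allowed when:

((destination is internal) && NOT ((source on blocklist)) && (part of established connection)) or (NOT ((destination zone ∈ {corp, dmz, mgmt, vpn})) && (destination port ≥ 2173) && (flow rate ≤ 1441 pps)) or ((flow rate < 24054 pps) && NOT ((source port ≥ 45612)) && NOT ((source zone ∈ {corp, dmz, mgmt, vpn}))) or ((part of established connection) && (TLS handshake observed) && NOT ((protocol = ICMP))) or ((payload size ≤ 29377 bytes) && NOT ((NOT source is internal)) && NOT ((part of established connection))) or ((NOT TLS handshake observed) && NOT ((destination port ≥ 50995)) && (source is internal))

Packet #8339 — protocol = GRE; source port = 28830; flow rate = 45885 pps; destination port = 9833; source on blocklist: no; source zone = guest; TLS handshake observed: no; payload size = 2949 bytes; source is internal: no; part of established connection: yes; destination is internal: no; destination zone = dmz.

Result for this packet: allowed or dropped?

Atomic conditions:
  destination is internal: no → false
  source on blocklist: no → false
  part of established connection: yes → true
  destination zone ∈ {corp, dmz, mgmt, vpn}: dmz is in the set → true
  destination port ≥ 2173: 9833 ≥ 2173 is true
  flow rate ≤ 1441 pps: 45885 ≤ 1441 is false
  flow rate < 24054 pps: 45885 < 24054 is false
  source port ≥ 45612: 28830 ≥ 45612 is false
  source zone ∈ {corp, dmz, mgmt, vpn}: guest is not in the set → false
  TLS handshake observed: no → false
  protocol = ICMP: GRE == ICMP is false
  payload size ≤ 29377 bytes: 2949 ≤ 29377 is true
  NOT source is internal: no → true
  NOT TLS handshake observed: no → true
  destination port ≥ 50995: 9833 ≥ 50995 is false
  source is internal: no → false
Combine:
[1.2] NOT false = true
[1] false AND true AND true = false
[2.1] NOT true = false
[2] false AND true AND false = false
[3.2] NOT false = true
[3.3] NOT false = true
[3] false AND true AND true = false
[4.3] NOT false = true
[4] true AND false AND true = false
[5.2] NOT true = false
[5.3] NOT true = false
[5] true AND false AND false = false
[6.2] NOT false = true
[6] true AND true AND false = false
[root] false OR false OR false OR false OR false OR false = false
Overall: false → dropped

Dropped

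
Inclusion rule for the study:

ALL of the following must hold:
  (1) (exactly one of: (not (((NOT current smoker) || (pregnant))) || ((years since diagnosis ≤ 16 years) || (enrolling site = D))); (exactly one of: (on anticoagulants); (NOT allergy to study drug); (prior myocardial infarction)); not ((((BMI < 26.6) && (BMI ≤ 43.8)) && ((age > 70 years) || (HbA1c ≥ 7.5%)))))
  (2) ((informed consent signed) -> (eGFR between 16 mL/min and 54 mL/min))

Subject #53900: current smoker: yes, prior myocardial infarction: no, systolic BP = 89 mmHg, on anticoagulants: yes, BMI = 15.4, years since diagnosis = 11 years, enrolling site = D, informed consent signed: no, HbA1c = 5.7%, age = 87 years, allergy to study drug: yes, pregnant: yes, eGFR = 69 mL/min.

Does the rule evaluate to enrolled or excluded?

Excluded

Atomic conditions:
  NOT current smoker: yes → false
  pregnant: yes → true
  years since diagnosis ≤ 16 years: 11 ≤ 16 is true
  enrolling site = D: D == D is true
  on anticoagulants: yes → true
  NOT allergy to study drug: yes → false
  prior myocardial infarction: no → false
  BMI < 26.6: 15.4 < 26.6 is true
  BMI ≤ 43.8: 15.4 ≤ 43.8 is true
  age > 70 years: 87 > 70 is true
  HbA1c ≥ 7.5%: 5.7 ≥ 7.5 is false
  informed consent signed: no → false
  eGFR between 16 mL/min and 54 mL/min: 69 in [16, 54] is false
Combine:
[1.1.1.1] false OR true = true
[1.1.1] NOT true = false
[1.1.2] true OR true = true
[1.1] false OR true = true
[1.2] exactly-one(true, false, false) = true
[1.3.1.1] true AND true = true
[1.3.1.2] true OR false = true
[1.3.1] true AND true = true
[1.3] NOT true = false
[1] exactly-one(true, true, false) = false
[2] false → false (antecedent false ⇒ implication holds) = true
[root] false AND true = false
Overall: false → excluded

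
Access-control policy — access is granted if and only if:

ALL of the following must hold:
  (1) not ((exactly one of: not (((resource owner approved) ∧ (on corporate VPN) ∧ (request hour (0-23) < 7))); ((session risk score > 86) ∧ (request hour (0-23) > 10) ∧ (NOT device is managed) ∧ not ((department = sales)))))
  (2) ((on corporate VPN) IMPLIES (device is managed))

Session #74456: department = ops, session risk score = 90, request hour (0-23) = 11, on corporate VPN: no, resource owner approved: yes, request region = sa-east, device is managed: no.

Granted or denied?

Granted

Atomic conditions:
  resource owner approved: yes → true
  on corporate VPN: no → false
  request hour (0-23) < 7: 11 < 7 is false
  session risk score > 86: 90 > 86 is true
  request hour (0-23) > 10: 11 > 10 is true
  NOT device is managed: no → true
  department = sales: ops == sales is false
  device is managed: no → false
Combine:
[1.1.1.1] true AND false AND false = false
[1.1.1] NOT false = true
[1.1.2.4] NOT false = true
[1.1.2] true AND true AND true AND true = true
[1.1] exactly-one(true, true) = false
[1] NOT false = true
[2] false → false (antecedent false ⇒ implication holds) = true
[root] true AND true = true
Overall: true → granted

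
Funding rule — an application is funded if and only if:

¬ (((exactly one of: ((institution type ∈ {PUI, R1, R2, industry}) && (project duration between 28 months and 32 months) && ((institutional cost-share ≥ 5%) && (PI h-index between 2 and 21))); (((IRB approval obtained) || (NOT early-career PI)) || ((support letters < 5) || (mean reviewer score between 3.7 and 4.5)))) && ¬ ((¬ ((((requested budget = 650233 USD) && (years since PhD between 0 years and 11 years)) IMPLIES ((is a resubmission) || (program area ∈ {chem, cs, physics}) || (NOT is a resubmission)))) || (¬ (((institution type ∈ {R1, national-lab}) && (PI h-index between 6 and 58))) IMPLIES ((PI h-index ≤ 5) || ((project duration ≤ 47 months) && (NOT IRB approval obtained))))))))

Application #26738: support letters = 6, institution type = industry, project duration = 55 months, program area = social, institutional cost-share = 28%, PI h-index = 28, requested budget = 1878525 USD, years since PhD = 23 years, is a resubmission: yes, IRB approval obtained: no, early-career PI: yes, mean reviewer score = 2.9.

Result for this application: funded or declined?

Funded

Atomic conditions:
  institution type ∈ {PUI, R1, R2, industry}: industry is in the set → true
  project duration between 28 months and 32 months: 55 in [28, 32] is false
  institutional cost-share ≥ 5%: 28 ≥ 5 is true
  PI h-index between 2 and 21: 28 in [2, 21] is false
  IRB approval obtained: no → false
  NOT early-career PI: yes → false
  support letters < 5: 6 < 5 is false
  mean reviewer score between 3.7 and 4.5: 2.9 in [3.7, 4.5] is false
  requested budget = 650233 USD: 1878525 == 650233 is false
  years since PhD between 0 years and 11 years: 23 in [0, 11] is false
  is a resubmission: yes → true
  program area ∈ {chem, cs, physics}: social is not in the set → false
  NOT is a resubmission: yes → false
  institution type ∈ {R1, national-lab}: industry is not in the set → false
  PI h-index between 6 and 58: 28 in [6, 58] is true
  PI h-index ≤ 5: 28 ≤ 5 is false
  project duration ≤ 47 months: 55 ≤ 47 is false
  NOT IRB approval obtained: no → true
Combine:
[1.1.1.3] true AND false = false
[1.1.1] true AND false AND false = false
[1.1.2.1] false OR false = false
[1.1.2.2] false OR false = false
[1.1.2] false OR false = false
[1.1] exactly-one(false, false) = false
[1.2.1.1.1.1] false AND false = false
[1.2.1.1.1.2] true OR false OR false = true
[1.2.1.1.1] false → true (antecedent false ⇒ implication holds) = true
[1.2.1.1] NOT true = false
[1.2.1.2.1.1] false AND true = false
[1.2.1.2.1] NOT false = true
[1.2.1.2.2.2] false AND true = false
[1.2.1.2.2] false OR false = false
[1.2.1.2] true → false = false
[1.2.1] false OR false = false
[1.2] NOT false = true
[1] false AND true = false
[root] NOT false = true
Overall: true → funded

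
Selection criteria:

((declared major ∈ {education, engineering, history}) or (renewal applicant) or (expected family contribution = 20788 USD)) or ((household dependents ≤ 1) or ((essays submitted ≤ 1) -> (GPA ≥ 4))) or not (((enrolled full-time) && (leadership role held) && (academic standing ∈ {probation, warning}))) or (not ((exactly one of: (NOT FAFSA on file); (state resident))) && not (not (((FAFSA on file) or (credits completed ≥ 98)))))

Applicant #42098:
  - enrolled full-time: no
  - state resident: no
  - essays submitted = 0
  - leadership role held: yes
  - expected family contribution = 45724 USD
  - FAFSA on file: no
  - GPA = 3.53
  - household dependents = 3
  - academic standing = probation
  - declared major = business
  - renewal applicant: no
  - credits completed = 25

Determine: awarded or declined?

Atomic conditions:
  declared major ∈ {education, engineering, history}: business is not in the set → false
  renewal applicant: no → false
  expected family contribution = 20788 USD: 45724 == 20788 is false
  household dependents ≤ 1: 3 ≤ 1 is false
  essays submitted ≤ 1: 0 ≤ 1 is true
  GPA ≥ 4: 3.53 ≥ 4 is false
  enrolled full-time: no → false
  leadership role held: yes → true
  academic standing ∈ {probation, warning}: probation is in the set → true
  NOT FAFSA on file: no → true
  state resident: no → false
  FAFSA on file: no → false
  credits completed ≥ 98: 25 ≥ 98 is false
Combine:
[1] false OR false OR false = false
[2.2] true → false = false
[2] false OR false = false
[3.1] false AND true AND true = false
[3] NOT false = true
[4.1.1] exactly-one(true, false) = true
[4.1] NOT true = false
[4.2.1.1] false OR false = false
[4.2.1] NOT false = true
[4.2] NOT true = false
[4] false AND false = false
[root] false OR false OR true OR false = true
Overall: true → awarded

Awarded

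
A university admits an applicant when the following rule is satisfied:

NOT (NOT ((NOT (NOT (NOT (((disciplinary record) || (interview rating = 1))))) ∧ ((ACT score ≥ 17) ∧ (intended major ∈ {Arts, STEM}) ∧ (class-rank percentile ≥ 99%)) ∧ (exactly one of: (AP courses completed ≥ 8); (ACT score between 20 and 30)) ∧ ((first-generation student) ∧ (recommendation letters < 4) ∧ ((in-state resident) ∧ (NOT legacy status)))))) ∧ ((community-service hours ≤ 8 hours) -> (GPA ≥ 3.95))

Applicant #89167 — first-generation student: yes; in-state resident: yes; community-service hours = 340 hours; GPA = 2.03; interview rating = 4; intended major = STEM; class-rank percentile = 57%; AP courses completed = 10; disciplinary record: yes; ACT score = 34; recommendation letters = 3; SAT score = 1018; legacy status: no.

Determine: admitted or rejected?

Atomic conditions:
  disciplinary record: yes → true
  interview rating = 1: 4 == 1 is false
  ACT score ≥ 17: 34 ≥ 17 is true
  intended major ∈ {Arts, STEM}: STEM is in the set → true
  class-rank percentile ≥ 99%: 57 ≥ 99 is false
  AP courses completed ≥ 8: 10 ≥ 8 is true
  ACT score between 20 and 30: 34 in [20, 30] is false
  first-generation student: yes → true
  recommendation letters < 4: 3 < 4 is true
  in-state resident: yes → true
  NOT legacy status: no → true
  community-service hours ≤ 8 hours: 340 ≤ 8 is false
  GPA ≥ 3.95: 2.03 ≥ 3.95 is false
Combine:
[1.1.1.1.1.1.1] true OR false = true
[1.1.1.1.1.1] NOT true = false
[1.1.1.1.1] NOT false = true
[1.1.1.1] NOT true = false
[1.1.1.2] true AND true AND false = false
[1.1.1.3] exactly-one(true, false) = true
[1.1.1.4.3] true AND true = true
[1.1.1.4] true AND true AND true = true
[1.1.1] false AND false AND true AND true = false
[1.1] NOT false = true
[1] NOT true = false
[2] false → false (antecedent false ⇒ implication holds) = true
[root] false AND true = false
Overall: false → rejected

Rejected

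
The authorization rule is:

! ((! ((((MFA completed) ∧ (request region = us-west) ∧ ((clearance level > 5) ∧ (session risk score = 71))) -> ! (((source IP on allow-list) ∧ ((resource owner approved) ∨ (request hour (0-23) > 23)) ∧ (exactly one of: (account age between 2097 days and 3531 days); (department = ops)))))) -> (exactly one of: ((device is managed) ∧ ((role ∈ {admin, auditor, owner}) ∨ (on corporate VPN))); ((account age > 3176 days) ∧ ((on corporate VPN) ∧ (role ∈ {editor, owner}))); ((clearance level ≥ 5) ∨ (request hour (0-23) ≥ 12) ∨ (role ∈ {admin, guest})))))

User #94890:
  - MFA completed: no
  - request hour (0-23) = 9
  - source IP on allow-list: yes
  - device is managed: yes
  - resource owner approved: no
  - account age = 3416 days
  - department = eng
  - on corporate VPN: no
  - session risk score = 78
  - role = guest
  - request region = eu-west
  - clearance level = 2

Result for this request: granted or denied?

Denied

Atomic conditions:
  MFA completed: no → false
  request region = us-west: eu-west == us-west is false
  clearance level > 5: 2 > 5 is false
  session risk score = 71: 78 == 71 is false
  source IP on allow-list: yes → true
  resource owner approved: no → false
  request hour (0-23) > 23: 9 > 23 is false
  account age between 2097 days and 3531 days: 3416 in [2097, 3531] is true
  department = ops: eng == ops is false
  device is managed: yes → true
  role ∈ {admin, auditor, owner}: guest is not in the set → false
  on corporate VPN: no → false
  account age > 3176 days: 3416 > 3176 is true
  role ∈ {editor, owner}: guest is not in the set → false
  clearance level ≥ 5: 2 ≥ 5 is false
  request hour (0-23) ≥ 12: 9 ≥ 12 is false
  role ∈ {admin, guest}: guest is in the set → true
Combine:
[1.1.1.1.3] false AND false = false
[1.1.1.1] false AND false AND false = false
[1.1.1.2.1.2] false OR false = false
[1.1.1.2.1.3] exactly-one(true, false) = true
[1.1.1.2.1] true AND false AND true = false
[1.1.1.2] NOT false = true
[1.1.1] false → true (antecedent false ⇒ implication holds) = true
[1.1] NOT true = false
[1.2.1.2] false OR false = false
[1.2.1] true AND false = false
[1.2.2.2] false AND false = false
[1.2.2] true AND false = false
[1.2.3] false OR false OR true = true
[1.2] exactly-one(false, false, true) = true
[1] false → true (antecedent false ⇒ implication holds) = true
[root] NOT true = false
Overall: false → denied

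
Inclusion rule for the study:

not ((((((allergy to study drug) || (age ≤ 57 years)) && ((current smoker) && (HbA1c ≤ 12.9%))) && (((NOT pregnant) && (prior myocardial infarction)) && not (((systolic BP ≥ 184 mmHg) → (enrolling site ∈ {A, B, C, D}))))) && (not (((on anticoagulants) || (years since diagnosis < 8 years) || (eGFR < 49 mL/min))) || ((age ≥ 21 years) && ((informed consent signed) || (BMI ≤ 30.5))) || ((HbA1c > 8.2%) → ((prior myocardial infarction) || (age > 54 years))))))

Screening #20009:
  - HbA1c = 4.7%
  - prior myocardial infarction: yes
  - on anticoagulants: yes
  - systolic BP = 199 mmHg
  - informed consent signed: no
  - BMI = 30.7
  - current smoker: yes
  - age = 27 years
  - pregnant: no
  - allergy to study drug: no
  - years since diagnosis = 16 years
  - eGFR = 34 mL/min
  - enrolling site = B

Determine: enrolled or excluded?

Enrolled

Atomic conditions:
  allergy to study drug: no → false
  age ≤ 57 years: 27 ≤ 57 is true
  current smoker: yes → true
  HbA1c ≤ 12.9%: 4.7 ≤ 12.9 is true
  NOT pregnant: no → true
  prior myocardial infarction: yes → true
  systolic BP ≥ 184 mmHg: 199 ≥ 184 is true
  enrolling site ∈ {A, B, C, D}: B is in the set → true
  on anticoagulants: yes → true
  years since diagnosis < 8 years: 16 < 8 is false
  eGFR < 49 mL/min: 34 < 49 is true
  age ≥ 21 years: 27 ≥ 21 is true
  informed consent signed: no → false
  BMI ≤ 30.5: 30.7 ≤ 30.5 is false
  HbA1c > 8.2%: 4.7 > 8.2 is false
  age > 54 years: 27 > 54 is false
Combine:
[1.1.1.1] false OR true = true
[1.1.1.2] true AND true = true
[1.1.1] true AND true = true
[1.1.2.1] true AND true = true
[1.1.2.2.1] true → true = true
[1.1.2.2] NOT true = false
[1.1.2] true AND false = false
[1.1] true AND false = false
[1.2.1.1] true OR false OR true = true
[1.2.1] NOT true = false
[1.2.2.2] false OR false = false
[1.2.2] true AND false = false
[1.2.3.2] true OR false = true
[1.2.3] false → true (antecedent false ⇒ implication holds) = true
[1.2] false OR false OR true = true
[1] false AND true = false
[root] NOT false = true
Overall: true → enrolled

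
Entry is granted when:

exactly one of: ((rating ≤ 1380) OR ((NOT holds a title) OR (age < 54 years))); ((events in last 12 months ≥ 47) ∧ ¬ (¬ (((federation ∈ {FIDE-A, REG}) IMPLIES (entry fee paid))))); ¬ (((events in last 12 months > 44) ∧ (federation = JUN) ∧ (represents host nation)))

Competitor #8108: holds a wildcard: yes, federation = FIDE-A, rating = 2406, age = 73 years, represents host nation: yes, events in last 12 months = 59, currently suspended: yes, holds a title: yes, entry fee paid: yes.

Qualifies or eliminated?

Atomic conditions:
  rating ≤ 1380: 2406 ≤ 1380 is false
  NOT holds a title: yes → false
  age < 54 years: 73 < 54 is false
  events in last 12 months ≥ 47: 59 ≥ 47 is true
  federation ∈ {FIDE-A, REG}: FIDE-A is in the set → true
  entry fee paid: yes → true
  events in last 12 months > 44: 59 > 44 is true
  federation = JUN: FIDE-A == JUN is false
  represents host nation: yes → true
Combine:
[1.2] false OR false = false
[1] false OR false = false
[2.2.1.1] true → true = true
[2.2.1] NOT true = false
[2.2] NOT false = true
[2] true AND true = true
[3.1] true AND false AND true = false
[3] NOT false = true
[root] exactly-one(false, true, true) = false
Overall: false → eliminated

Eliminated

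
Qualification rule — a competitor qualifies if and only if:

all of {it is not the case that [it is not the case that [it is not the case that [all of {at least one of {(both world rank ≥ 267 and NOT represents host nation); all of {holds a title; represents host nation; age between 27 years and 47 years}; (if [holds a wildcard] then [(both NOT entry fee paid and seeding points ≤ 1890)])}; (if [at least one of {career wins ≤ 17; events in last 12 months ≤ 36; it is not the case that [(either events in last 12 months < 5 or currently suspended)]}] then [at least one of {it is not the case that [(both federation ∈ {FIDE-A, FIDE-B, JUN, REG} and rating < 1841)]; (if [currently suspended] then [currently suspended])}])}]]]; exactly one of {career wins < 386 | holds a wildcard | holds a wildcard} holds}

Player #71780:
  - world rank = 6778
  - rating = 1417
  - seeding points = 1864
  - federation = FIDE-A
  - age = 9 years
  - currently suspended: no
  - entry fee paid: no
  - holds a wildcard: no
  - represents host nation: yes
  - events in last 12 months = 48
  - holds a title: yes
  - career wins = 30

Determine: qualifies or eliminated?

Eliminated

Atomic conditions:
  world rank ≥ 267: 6778 ≥ 267 is true
  NOT represents host nation: yes → false
  holds a title: yes → true
  represents host nation: yes → true
  age between 27 years and 47 years: 9 in [27, 47] is false
  holds a wildcard: no → false
  NOT entry fee paid: no → true
  seeding points ≤ 1890: 1864 ≤ 1890 is true
  career wins ≤ 17: 30 ≤ 17 is false
  events in last 12 months ≤ 36: 48 ≤ 36 is false
  events in last 12 months < 5: 48 < 5 is false
  currently suspended: no → false
  federation ∈ {FIDE-A, FIDE-B, JUN, REG}: FIDE-A is in the set → true
  rating < 1841: 1417 < 1841 is true
  career wins < 386: 30 < 386 is true
Combine:
[1.1.1.1.1.1] true AND false = false
[1.1.1.1.1.2] true AND true AND false = false
[1.1.1.1.1.3.2] true AND true = true
[1.1.1.1.1.3] false → true (antecedent false ⇒ implication holds) = true
[1.1.1.1.1] false OR false OR true = true
[1.1.1.1.2.1.3.1] false OR false = false
[1.1.1.1.2.1.3] NOT false = true
[1.1.1.1.2.1] false OR false OR true = true
[1.1.1.1.2.2.1.1] true AND true = true
[1.1.1.1.2.2.1] NOT true = false
[1.1.1.1.2.2.2] false → false (antecedent false ⇒ implication holds) = true
[1.1.1.1.2.2] false OR true = true
[1.1.1.1.2] true → true = true
[1.1.1.1] true AND true = true
[1.1.1] NOT true = false
[1.1] NOT false = true
[1] NOT true = false
[2] exactly-one(true, false, false) = true
[root] false AND true = false
Overall: false → eliminated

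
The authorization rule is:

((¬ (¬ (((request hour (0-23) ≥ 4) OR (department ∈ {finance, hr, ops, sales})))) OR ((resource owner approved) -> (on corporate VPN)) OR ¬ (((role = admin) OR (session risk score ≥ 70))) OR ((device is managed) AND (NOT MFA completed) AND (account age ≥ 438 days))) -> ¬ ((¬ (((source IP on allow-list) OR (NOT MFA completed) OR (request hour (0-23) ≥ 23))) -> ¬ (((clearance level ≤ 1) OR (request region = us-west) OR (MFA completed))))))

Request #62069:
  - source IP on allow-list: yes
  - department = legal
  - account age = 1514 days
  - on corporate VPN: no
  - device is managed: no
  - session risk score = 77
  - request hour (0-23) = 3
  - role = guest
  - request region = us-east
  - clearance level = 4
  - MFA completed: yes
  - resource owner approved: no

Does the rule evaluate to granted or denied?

Denied

Atomic conditions:
  request hour (0-23) ≥ 4: 3 ≥ 4 is false
  department ∈ {finance, hr, ops, sales}: legal is not in the set → false
  resource owner approved: no → false
  on corporate VPN: no → false
  role = admin: guest == admin is false
  session risk score ≥ 70: 77 ≥ 70 is true
  device is managed: no → false
  NOT MFA completed: yes → false
  account age ≥ 438 days: 1514 ≥ 438 is true
  source IP on allow-list: yes → true
  request hour (0-23) ≥ 23: 3 ≥ 23 is false
  clearance level ≤ 1: 4 ≤ 1 is false
  request region = us-west: us-east == us-west is false
  MFA completed: yes → true
Combine:
[1.1.1.1] false OR false = false
[1.1.1] NOT false = true
[1.1] NOT true = false
[1.2] false → false (antecedent false ⇒ implication holds) = true
[1.3.1] false OR true = true
[1.3] NOT true = false
[1.4] false AND false AND true = false
[1] false OR true OR false OR false = true
[2.1.1.1] true OR false OR false = true
[2.1.1] NOT true = false
[2.1.2.1] false OR false OR true = true
[2.1.2] NOT true = false
[2.1] false → false (antecedent false ⇒ implication holds) = true
[2] NOT true = false
[root] true → false = false
Overall: false → denied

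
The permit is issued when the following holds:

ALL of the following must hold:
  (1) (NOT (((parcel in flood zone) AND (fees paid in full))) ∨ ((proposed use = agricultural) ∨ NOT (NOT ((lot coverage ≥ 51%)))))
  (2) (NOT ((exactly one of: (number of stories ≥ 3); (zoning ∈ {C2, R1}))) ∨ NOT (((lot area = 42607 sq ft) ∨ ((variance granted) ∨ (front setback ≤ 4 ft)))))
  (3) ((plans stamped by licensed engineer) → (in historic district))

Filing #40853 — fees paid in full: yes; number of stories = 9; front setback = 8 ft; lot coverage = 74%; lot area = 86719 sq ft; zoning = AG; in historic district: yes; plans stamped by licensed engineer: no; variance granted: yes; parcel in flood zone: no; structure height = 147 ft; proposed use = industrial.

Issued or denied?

Denied

Atomic conditions:
  parcel in flood zone: no → false
  fees paid in full: yes → true
  proposed use = agricultural: industrial == agricultural is false
  lot coverage ≥ 51%: 74 ≥ 51 is true
  number of stories ≥ 3: 9 ≥ 3 is true
  zoning ∈ {C2, R1}: AG is not in the set → false
  lot area = 42607 sq ft: 86719 == 42607 is false
  variance granted: yes → true
  front setback ≤ 4 ft: 8 ≤ 4 is false
  plans stamped by licensed engineer: no → false
  in historic district: yes → true
Combine:
[1.1.1] false AND true = false
[1.1] NOT false = true
[1.2.2.1] NOT true = false
[1.2.2] NOT false = true
[1.2] false OR true = true
[1] true OR true = true
[2.1.1] exactly-one(true, false) = true
[2.1] NOT true = false
[2.2.1.2] true OR false = true
[2.2.1] false OR true = true
[2.2] NOT true = false
[2] false OR false = false
[3] false → true (antecedent false ⇒ implication holds) = true
[root] true AND false AND true = false
Overall: false → denied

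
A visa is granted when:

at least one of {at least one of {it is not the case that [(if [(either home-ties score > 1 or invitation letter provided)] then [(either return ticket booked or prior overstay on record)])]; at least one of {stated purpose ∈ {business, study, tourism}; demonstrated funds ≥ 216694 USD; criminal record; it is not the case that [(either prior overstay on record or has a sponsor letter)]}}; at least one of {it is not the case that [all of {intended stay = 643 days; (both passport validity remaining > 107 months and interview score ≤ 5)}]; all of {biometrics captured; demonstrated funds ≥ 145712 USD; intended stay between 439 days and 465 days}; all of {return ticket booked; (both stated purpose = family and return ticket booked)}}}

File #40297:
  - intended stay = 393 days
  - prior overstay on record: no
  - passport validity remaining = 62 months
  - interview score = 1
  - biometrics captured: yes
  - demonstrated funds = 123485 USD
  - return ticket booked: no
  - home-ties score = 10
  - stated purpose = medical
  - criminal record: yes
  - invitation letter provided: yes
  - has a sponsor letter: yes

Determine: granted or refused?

Atomic conditions:
  home-ties score > 1: 10 > 1 is true
  invitation letter provided: yes → true
  return ticket booked: no → false
  prior overstay on record: no → false
  stated purpose ∈ {business, study, tourism}: medical is not in the set → false
  demonstrated funds ≥ 216694 USD: 123485 ≥ 216694 is false
  criminal record: yes → true
  has a sponsor letter: yes → true
  intended stay = 643 days: 393 == 643 is false
  passport validity remaining > 107 months: 62 > 107 is false
  interview score ≤ 5: 1 ≤ 5 is true
  biometrics captured: yes → true
  demonstrated funds ≥ 145712 USD: 123485 ≥ 145712 is false
  intended stay between 439 days and 465 days: 393 in [439, 465] is false
  stated purpose = family: medical == family is false
Combine:
[1.1.1.1] true OR true = true
[1.1.1.2] false OR false = false
[1.1.1] true → false = false
[1.1] NOT false = true
[1.2.4.1] false OR true = true
[1.2.4] NOT true = false
[1.2] false OR false OR true OR false = true
[1] true OR true = true
[2.1.1.2] false AND true = false
[2.1.1] false AND false = false
[2.1] NOT false = true
[2.2] true AND false AND false = false
[2.3.2] false AND false = false
[2.3] false AND false = false
[2] true OR false OR false = true
[root] true OR true = true
Overall: true → granted

Granted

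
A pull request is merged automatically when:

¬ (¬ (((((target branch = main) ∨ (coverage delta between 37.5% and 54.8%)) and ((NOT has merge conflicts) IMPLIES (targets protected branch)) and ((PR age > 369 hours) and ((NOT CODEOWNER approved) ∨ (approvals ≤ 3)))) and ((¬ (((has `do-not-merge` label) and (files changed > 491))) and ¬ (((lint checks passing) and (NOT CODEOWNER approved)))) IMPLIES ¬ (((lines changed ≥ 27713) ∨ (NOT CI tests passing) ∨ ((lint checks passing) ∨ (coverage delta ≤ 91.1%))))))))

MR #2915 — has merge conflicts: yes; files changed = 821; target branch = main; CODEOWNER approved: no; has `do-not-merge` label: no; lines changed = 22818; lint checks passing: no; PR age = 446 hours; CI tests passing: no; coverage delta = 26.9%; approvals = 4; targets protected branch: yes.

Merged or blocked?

Blocked

Atomic conditions:
  target branch = main: main == main is true
  coverage delta between 37.5% and 54.8%: 26.9 in [37.5, 54.8] is false
  NOT has merge conflicts: yes → false
  targets protected branch: yes → true
  PR age > 369 hours: 446 > 369 is true
  NOT CODEOWNER approved: no → true
  approvals ≤ 3: 4 ≤ 3 is false
  has `do-not-merge` label: no → false
  files changed > 491: 821 > 491 is true
  lint checks passing: no → false
  lines changed ≥ 27713: 22818 ≥ 27713 is false
  NOT CI tests passing: no → true
  coverage delta ≤ 91.1%: 26.9 ≤ 91.1 is true
Combine:
[1.1.1.1] true OR false = true
[1.1.1.2] false → true (antecedent false ⇒ implication holds) = true
[1.1.1.3.2] true OR false = true
[1.1.1.3] true AND true = true
[1.1.1] true AND true AND true = true
[1.1.2.1.1.1] false AND true = false
[1.1.2.1.1] NOT false = true
[1.1.2.1.2.1] false AND true = false
[1.1.2.1.2] NOT false = true
[1.1.2.1] true AND true = true
[1.1.2.2.1.3] false OR true = true
[1.1.2.2.1] false OR true OR true = true
[1.1.2.2] NOT true = false
[1.1.2] true → false = false
[1.1] true AND false = false
[1] NOT false = true
[root] NOT true = false
Overall: false → blocked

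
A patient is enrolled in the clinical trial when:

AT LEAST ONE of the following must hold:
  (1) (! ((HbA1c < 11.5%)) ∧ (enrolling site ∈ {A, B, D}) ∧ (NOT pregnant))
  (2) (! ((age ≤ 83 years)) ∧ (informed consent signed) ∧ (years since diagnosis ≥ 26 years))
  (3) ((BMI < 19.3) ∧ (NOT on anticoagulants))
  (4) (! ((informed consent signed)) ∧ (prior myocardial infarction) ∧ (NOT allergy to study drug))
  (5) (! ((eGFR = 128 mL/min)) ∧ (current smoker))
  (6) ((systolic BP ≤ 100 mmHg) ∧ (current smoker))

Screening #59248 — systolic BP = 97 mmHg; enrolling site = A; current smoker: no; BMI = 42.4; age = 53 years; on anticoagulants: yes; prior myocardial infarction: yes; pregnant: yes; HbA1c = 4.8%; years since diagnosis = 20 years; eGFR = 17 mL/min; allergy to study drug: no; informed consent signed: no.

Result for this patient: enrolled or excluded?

Enrolled

Atomic conditions:
  HbA1c < 11.5%: 4.8 < 11.5 is true
  enrolling site ∈ {A, B, D}: A is in the set → true
  NOT pregnant: yes → false
  age ≤ 83 years: 53 ≤ 83 is true
  informed consent signed: no → false
  years since diagnosis ≥ 26 years: 20 ≥ 26 is false
  BMI < 19.3: 42.4 < 19.3 is false
  NOT on anticoagulants: yes → false
  prior myocardial infarction: yes → true
  NOT allergy to study drug: no → true
  eGFR = 128 mL/min: 17 == 128 is false
  current smoker: no → false
  systolic BP ≤ 100 mmHg: 97 ≤ 100 is true
Combine:
[1.1] NOT true = false
[1] false AND true AND false = false
[2.1] NOT true = false
[2] false AND false AND false = false
[3] false AND false = false
[4.1] NOT false = true
[4] true AND true AND true = true
[5.1] NOT false = true
[5] true AND false = false
[6] true AND false = false
[root] false OR false OR false OR true OR false OR false = true
Overall: true → enrolled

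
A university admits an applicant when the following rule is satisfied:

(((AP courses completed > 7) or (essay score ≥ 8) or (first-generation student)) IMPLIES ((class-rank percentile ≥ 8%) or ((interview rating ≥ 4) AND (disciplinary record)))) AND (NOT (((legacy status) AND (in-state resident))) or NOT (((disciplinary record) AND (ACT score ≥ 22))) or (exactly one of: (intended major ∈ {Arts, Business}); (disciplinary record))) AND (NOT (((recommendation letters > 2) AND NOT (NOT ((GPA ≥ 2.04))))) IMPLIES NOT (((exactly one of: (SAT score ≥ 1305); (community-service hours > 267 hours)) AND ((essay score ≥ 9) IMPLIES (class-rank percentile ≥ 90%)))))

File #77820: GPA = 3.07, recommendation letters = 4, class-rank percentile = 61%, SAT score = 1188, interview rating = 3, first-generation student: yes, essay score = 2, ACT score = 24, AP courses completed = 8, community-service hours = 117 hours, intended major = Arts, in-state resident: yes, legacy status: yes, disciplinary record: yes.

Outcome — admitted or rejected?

Atomic conditions:
  AP courses completed > 7: 8 > 7 is true
  essay score ≥ 8: 2 ≥ 8 is false
  first-generation student: yes → true
  class-rank percentile ≥ 8%: 61 ≥ 8 is true
  interview rating ≥ 4: 3 ≥ 4 is false
  disciplinary record: yes → true
  legacy status: yes → true
  in-state resident: yes → true
  ACT score ≥ 22: 24 ≥ 22 is true
  intended major ∈ {Arts, Business}: Arts is in the set → true
  recommendation letters > 2: 4 > 2 is true
  GPA ≥ 2.04: 3.07 ≥ 2.04 is true
  SAT score ≥ 1305: 1188 ≥ 1305 is false
  community-service hours > 267 hours: 117 > 267 is false
  essay score ≥ 9: 2 ≥ 9 is false
  class-rank percentile ≥ 90%: 61 ≥ 90 is false
Combine:
[1.1] true OR false OR true = true
[1.2.2] false AND true = false
[1.2] true OR false = true
[1] true → true = true
[2.1.1] true AND true = true
[2.1] NOT true = false
[2.2.1] true AND true = true
[2.2] NOT true = false
[2.3] exactly-one(true, true) = false
[2] false OR false OR false = false
[3.1.1.2.1] NOT true = false
[3.1.1.2] NOT false = true
[3.1.1] true AND true = true
[3.1] NOT true = false
[3.2.1.1] exactly-one(false, false) = false
[3.2.1.2] false → false (antecedent false ⇒ implication holds) = true
[3.2.1] false AND true = false
[3.2] NOT false = true
[3] false → true (antecedent false ⇒ implication holds) = true
[root] true AND false AND true = false
Overall: false → rejected

Rejected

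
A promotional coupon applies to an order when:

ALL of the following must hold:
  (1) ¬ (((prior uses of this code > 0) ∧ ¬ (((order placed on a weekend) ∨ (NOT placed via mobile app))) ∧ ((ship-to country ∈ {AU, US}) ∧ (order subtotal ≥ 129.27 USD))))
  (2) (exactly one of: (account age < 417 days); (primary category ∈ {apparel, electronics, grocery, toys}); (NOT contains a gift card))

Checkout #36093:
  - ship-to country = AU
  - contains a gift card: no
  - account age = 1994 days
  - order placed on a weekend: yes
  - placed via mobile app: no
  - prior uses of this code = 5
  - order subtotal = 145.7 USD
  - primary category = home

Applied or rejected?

Applied

Atomic conditions:
  prior uses of this code > 0: 5 > 0 is true
  order placed on a weekend: yes → true
  NOT placed via mobile app: no → true
  ship-to country ∈ {AU, US}: AU is in the set → true
  order subtotal ≥ 129.27 USD: 145.7 ≥ 129.27 is true
  account age < 417 days: 1994 < 417 is false
  primary category ∈ {apparel, electronics, grocery, toys}: home is not in the set → false
  NOT contains a gift card: no → true
Combine:
[1.1.2.1] true OR true = true
[1.1.2] NOT true = false
[1.1.3] true AND true = true
[1.1] true AND false AND true = false
[1] NOT false = true
[2] exactly-one(false, false, true) = true
[root] true AND true = true
Overall: true → applied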